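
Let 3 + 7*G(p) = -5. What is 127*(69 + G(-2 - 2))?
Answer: 60325/7 ≈ 8617.9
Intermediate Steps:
G(p) = -8/7 (G(p) = -3/7 + (⅐)*(-5) = -3/7 - 5/7 = -8/7)
127*(69 + G(-2 - 2)) = 127*(69 - 8/7) = 127*(475/7) = 60325/7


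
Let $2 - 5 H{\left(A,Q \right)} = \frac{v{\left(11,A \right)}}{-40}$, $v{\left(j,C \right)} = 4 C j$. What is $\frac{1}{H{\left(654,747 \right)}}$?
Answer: $\frac{25}{3607} \approx 0.006931$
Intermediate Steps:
$v{\left(j,C \right)} = 4 C j$
$H{\left(A,Q \right)} = \frac{2}{5} + \frac{11 A}{50}$ ($H{\left(A,Q \right)} = \frac{2}{5} - \frac{4 A 11 \frac{1}{-40}}{5} = \frac{2}{5} - \frac{44 A \left(- \frac{1}{40}\right)}{5} = \frac{2}{5} - \frac{\left(- \frac{11}{10}\right) A}{5} = \frac{2}{5} + \frac{11 A}{50}$)
$\frac{1}{H{\left(654,747 \right)}} = \frac{1}{\frac{2}{5} + \frac{11}{50} \cdot 654} = \frac{1}{\frac{2}{5} + \frac{3597}{25}} = \frac{1}{\frac{3607}{25}} = \frac{25}{3607}$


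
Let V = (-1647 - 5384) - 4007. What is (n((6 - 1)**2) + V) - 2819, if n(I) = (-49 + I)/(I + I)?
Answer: -346437/25 ≈ -13857.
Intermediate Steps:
V = -11038 (V = -7031 - 4007 = -11038)
n(I) = (-49 + I)/(2*I) (n(I) = (-49 + I)/((2*I)) = (-49 + I)*(1/(2*I)) = (-49 + I)/(2*I))
(n((6 - 1)**2) + V) - 2819 = ((-49 + (6 - 1)**2)/(2*((6 - 1)**2)) - 11038) - 2819 = ((-49 + 5**2)/(2*(5**2)) - 11038) - 2819 = ((1/2)*(-49 + 25)/25 - 11038) - 2819 = ((1/2)*(1/25)*(-24) - 11038) - 2819 = (-12/25 - 11038) - 2819 = -275962/25 - 2819 = -346437/25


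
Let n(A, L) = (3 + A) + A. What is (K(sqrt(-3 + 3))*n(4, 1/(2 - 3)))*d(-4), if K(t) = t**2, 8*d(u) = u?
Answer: 0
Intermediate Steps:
d(u) = u/8
n(A, L) = 3 + 2*A
(K(sqrt(-3 + 3))*n(4, 1/(2 - 3)))*d(-4) = ((sqrt(-3 + 3))**2*(3 + 2*4))*((1/8)*(-4)) = ((sqrt(0))**2*(3 + 8))*(-1/2) = (0**2*11)*(-1/2) = (0*11)*(-1/2) = 0*(-1/2) = 0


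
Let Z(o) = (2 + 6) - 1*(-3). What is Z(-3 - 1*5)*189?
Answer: 2079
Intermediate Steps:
Z(o) = 11 (Z(o) = 8 + 3 = 11)
Z(-3 - 1*5)*189 = 11*189 = 2079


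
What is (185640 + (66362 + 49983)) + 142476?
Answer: 444461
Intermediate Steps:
(185640 + (66362 + 49983)) + 142476 = (185640 + 116345) + 142476 = 301985 + 142476 = 444461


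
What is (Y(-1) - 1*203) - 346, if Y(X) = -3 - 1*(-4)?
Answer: -548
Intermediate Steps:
Y(X) = 1 (Y(X) = -3 + 4 = 1)
(Y(-1) - 1*203) - 346 = (1 - 1*203) - 346 = (1 - 203) - 346 = -202 - 346 = -548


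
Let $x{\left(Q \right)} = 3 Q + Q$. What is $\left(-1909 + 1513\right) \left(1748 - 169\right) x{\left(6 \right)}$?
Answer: $-15006816$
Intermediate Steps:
$x{\left(Q \right)} = 4 Q$
$\left(-1909 + 1513\right) \left(1748 - 169\right) x{\left(6 \right)} = \left(-1909 + 1513\right) \left(1748 - 169\right) 4 \cdot 6 = \left(-396\right) 1579 \cdot 24 = \left(-625284\right) 24 = -15006816$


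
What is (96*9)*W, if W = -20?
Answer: -17280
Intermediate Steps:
(96*9)*W = (96*9)*(-20) = 864*(-20) = -17280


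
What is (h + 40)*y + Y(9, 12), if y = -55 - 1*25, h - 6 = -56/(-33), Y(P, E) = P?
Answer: -125623/33 ≈ -3806.8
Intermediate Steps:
h = 254/33 (h = 6 - 56/(-33) = 6 - 56*(-1/33) = 6 + 56/33 = 254/33 ≈ 7.6970)
y = -80 (y = -55 - 25 = -80)
(h + 40)*y + Y(9, 12) = (254/33 + 40)*(-80) + 9 = (1574/33)*(-80) + 9 = -125920/33 + 9 = -125623/33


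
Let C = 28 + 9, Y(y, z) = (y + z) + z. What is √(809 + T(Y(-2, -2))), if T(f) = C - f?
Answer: 2*√213 ≈ 29.189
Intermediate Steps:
Y(y, z) = y + 2*z
C = 37
T(f) = 37 - f
√(809 + T(Y(-2, -2))) = √(809 + (37 - (-2 + 2*(-2)))) = √(809 + (37 - (-2 - 4))) = √(809 + (37 - 1*(-6))) = √(809 + (37 + 6)) = √(809 + 43) = √852 = 2*√213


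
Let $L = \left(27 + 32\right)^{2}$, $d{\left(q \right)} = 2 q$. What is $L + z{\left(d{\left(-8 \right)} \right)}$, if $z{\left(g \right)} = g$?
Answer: $3465$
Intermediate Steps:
$L = 3481$ ($L = 59^{2} = 3481$)
$L + z{\left(d{\left(-8 \right)} \right)} = 3481 + 2 \left(-8\right) = 3481 - 16 = 3465$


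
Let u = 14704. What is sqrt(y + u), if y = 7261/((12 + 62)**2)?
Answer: sqrt(80526365)/74 ≈ 121.27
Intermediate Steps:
y = 7261/5476 (y = 7261/(74**2) = 7261/5476 ≈ 1.3260)
sqrt(y + u) = sqrt(7261/5476 + 14704) = sqrt(80526365/5476) = sqrt(80526365)/74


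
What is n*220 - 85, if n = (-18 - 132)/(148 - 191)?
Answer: 29345/43 ≈ 682.44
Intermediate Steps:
n = 150/43 (n = -150/(-43) = -150*(-1/43) = 150/43 ≈ 3.4884)
n*220 - 85 = (150/43)*220 - 85 = 33000/43 - 85 = 29345/43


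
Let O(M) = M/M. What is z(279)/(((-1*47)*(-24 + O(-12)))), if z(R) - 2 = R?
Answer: 281/1081 ≈ 0.25994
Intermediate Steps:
O(M) = 1
z(R) = 2 + R
z(279)/(((-1*47)*(-24 + O(-12)))) = (2 + 279)/(((-1*47)*(-24 + 1))) = 281/((-47*(-23))) = 281/1081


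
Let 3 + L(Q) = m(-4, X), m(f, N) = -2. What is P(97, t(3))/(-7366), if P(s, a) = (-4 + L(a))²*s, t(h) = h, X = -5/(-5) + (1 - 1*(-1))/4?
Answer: -7857/7366 ≈ -1.0667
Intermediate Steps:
X = 3/2 (X = -5*(-⅕) + (1 + 1)*(¼) = 1 + 2*(¼) = 1 + ½ = 3/2 ≈ 1.5000)
L(Q) = -5 (L(Q) = -3 - 2 = -5)
P(s, a) = 81*s (P(s, a) = (-4 - 5)²*s = (-9)²*s = 81*s)
P(97, t(3))/(-7366) = (81*97)/(-7366) = 7857*(-1/7366) = -7857/7366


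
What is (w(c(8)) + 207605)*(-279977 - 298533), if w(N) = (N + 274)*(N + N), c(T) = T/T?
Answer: -120419749050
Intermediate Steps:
c(T) = 1
w(N) = 2*N*(274 + N) (w(N) = (274 + N)*(2*N) = 2*N*(274 + N))
(w(c(8)) + 207605)*(-279977 - 298533) = (2*1*(274 + 1) + 207605)*(-279977 - 298533) = (2*1*275 + 207605)*(-578510) = (550 + 207605)*(-578510) = 208155*(-578510) = -120419749050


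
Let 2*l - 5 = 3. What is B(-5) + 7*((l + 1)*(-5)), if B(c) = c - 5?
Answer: -185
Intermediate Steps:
l = 4 (l = 5/2 + (½)*3 = 5/2 + 3/2 = 4)
B(c) = -5 + c
B(-5) + 7*((l + 1)*(-5)) = (-5 - 5) + 7*((4 + 1)*(-5)) = -10 + 7*(5*(-5)) = -10 + 7*(-25) = -10 - 175 = -185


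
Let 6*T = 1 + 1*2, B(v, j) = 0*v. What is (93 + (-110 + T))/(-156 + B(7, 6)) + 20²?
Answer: 41611/104 ≈ 400.11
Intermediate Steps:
B(v, j) = 0
T = ½ (T = (1 + 1*2)/6 = (1 + 2)/6 = (⅙)*3 = ½ ≈ 0.50000)
(93 + (-110 + T))/(-156 + B(7, 6)) + 20² = (93 + (-110 + ½))/(-156 + 0) + 20² = (93 - 219/2)/(-156) + 400 = -33/2*(-1/156) + 400 = 11/104 + 400 = 41611/104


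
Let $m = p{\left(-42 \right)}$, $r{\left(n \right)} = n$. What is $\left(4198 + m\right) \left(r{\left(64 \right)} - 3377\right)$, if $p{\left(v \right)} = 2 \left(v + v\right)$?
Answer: $-13351390$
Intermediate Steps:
$p{\left(v \right)} = 4 v$ ($p{\left(v \right)} = 2 \cdot 2 v = 4 v$)
$m = -168$ ($m = 4 \left(-42\right) = -168$)
$\left(4198 + m\right) \left(r{\left(64 \right)} - 3377\right) = \left(4198 - 168\right) \left(64 - 3377\right) = 4030 \left(-3313\right) = -13351390$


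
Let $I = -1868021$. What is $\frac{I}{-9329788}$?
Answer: $\frac{1868021}{9329788} \approx 0.20022$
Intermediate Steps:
$\frac{I}{-9329788} = - \frac{1868021}{-9329788} = \left(-1868021\right) \left(- \frac{1}{9329788}\right) = \frac{1868021}{9329788}$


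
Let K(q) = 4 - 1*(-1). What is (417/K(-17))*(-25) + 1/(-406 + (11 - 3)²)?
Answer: -713071/342 ≈ -2085.0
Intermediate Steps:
K(q) = 5 (K(q) = 4 + 1 = 5)
(417/K(-17))*(-25) + 1/(-406 + (11 - 3)²) = (417/5)*(-25) + 1/(-406 + (11 - 3)²) = (417*(⅕))*(-25) + 1/(-406 + 8²) = (417/5)*(-25) + 1/(-406 + 64) = -2085 + 1/(-342) = -2085 - 1/342 = -713071/342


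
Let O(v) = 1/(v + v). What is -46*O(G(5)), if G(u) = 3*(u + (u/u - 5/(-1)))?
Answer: -23/33 ≈ -0.69697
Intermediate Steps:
G(u) = 18 + 3*u (G(u) = 3*(u + (1 - 5*(-1))) = 3*(u + (1 + 5)) = 3*(u + 6) = 3*(6 + u) = 18 + 3*u)
O(v) = 1/(2*v)
-46*O(G(5)) = -23/(18 + 3*5) = -23/(18 + 15) = -23/33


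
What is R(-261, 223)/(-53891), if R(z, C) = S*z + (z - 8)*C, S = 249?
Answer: 124976/53891 ≈ 2.3190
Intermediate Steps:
R(z, C) = 249*z + C*(-8 + z) (R(z, C) = 249*z + (z - 8)*C = 249*z + (-8 + z)*C = 249*z + C*(-8 + z))
R(-261, 223)/(-53891) = (-8*223 + 249*(-261) + 223*(-261))/(-53891) = (-1784 - 64989 - 58203)*(-1/53891) = -124976*(-1/53891) = 124976/53891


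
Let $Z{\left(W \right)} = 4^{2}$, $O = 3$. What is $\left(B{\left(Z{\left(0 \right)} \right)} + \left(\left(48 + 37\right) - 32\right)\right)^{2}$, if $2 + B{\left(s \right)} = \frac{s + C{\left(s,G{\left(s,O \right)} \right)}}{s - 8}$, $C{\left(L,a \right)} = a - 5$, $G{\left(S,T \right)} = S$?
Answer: $\frac{189225}{64} \approx 2956.6$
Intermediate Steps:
$C{\left(L,a \right)} = -5 + a$
$Z{\left(W \right)} = 16$
$B{\left(s \right)} = -2 + \frac{-5 + 2 s}{-8 + s}$ ($B{\left(s \right)} = -2 + \frac{s + \left(-5 + s\right)}{s - 8} = -2 + \frac{-5 + 2 s}{-8 + s}$)
$\left(B{\left(Z{\left(0 \right)} \right)} + \left(\left(48 + 37\right) - 32\right)\right)^{2} = \left(\frac{11}{-8 + 16} + \left(\left(48 + 37\right) - 32\right)\right)^{2} = \left(\frac{11}{8} + \left(85 - 32\right)\right)^{2} = \left(11 \cdot \frac{1}{8} + 53\right)^{2} = \left(\frac{11}{8} + 53\right)^{2} = \left(\frac{435}{8}\right)^{2} = \frac{189225}{64}$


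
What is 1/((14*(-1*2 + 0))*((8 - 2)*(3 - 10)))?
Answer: 1/1176 ≈ 0.00085034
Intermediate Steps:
1/((14*(-1*2 + 0))*((8 - 2)*(3 - 10))) = 1/((14*(-2 + 0))*(6*(-7))) = 1/((14*(-2))*(-42)) = 1/(-28*(-42)) = 1/1176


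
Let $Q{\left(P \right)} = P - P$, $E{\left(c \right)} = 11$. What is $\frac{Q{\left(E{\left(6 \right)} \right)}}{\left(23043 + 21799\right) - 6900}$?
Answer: $0$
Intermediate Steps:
$Q{\left(P \right)} = 0$
$\frac{Q{\left(E{\left(6 \right)} \right)}}{\left(23043 + 21799\right) - 6900} = \frac{0}{\left(23043 + 21799\right) - 6900} = \frac{0}{44842 - 6900} = \frac{0}{37942} = 0 \cdot \frac{1}{37942} = 0$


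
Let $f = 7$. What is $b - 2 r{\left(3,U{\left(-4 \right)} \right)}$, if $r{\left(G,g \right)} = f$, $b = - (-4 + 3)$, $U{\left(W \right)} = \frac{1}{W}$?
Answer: $-13$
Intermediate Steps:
$b = 1$ ($b = \left(-1\right) \left(-1\right) = 1$)
$r{\left(G,g \right)} = 7$
$b - 2 r{\left(3,U{\left(-4 \right)} \right)} = 1 - 14 = -13$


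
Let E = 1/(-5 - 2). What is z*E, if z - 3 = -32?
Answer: 29/7 ≈ 4.1429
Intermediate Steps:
z = -29 (z = 3 - 32 = -29)
E = -1/7 (E = 1/(-7) = -1/7 ≈ -0.14286)
z*E = -29*(-1/7) = 29/7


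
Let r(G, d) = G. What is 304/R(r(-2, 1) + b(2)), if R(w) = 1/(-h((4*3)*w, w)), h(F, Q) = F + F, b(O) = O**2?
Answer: -14592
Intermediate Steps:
h(F, Q) = 2*F
R(w) = -1/(24*w) (R(w) = 1/(-2*(4*3)*w) = 1/(-2*12*w) = 1/(-24*w) = -1/(24*w))
304/R(r(-2, 1) + b(2)) = 304/((-1/(24*(-2 + 2**2)))) = 304/((-1/(24*(-2 + 4)))) = 304/((-1/24/2)) = 304/((-1/24*1/2)) = 304/(-1/48) = 304*(-48) = -14592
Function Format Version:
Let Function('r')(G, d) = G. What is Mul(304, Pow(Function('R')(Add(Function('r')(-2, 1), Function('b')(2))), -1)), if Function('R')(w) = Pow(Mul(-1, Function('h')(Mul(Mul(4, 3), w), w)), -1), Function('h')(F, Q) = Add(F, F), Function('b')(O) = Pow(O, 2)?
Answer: -14592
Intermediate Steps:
Function('h')(F, Q) = Mul(2, F)
Function('R')(w) = Mul(Rational(-1, 24), Pow(w, -1)) (Function('R')(w) = Pow(Mul(-1, Mul(2, Mul(Mul(4, 3), w))), -1) = Pow(Mul(-1, Mul(2, Mul(12, w))), -1) = Pow(Mul(-1, Mul(24, w)), -1) = Pow(Mul(-24, w), -1) = Mul(Rational(-1, 24), Pow(w, -1)))
Mul(304, Pow(Function('R')(Add(Function('r')(-2, 1), Function('b')(2))), -1)) = Mul(304, Pow(Mul(Rational(-1, 24), Pow(Add(-2, Pow(2, 2)), -1)), -1)) = Mul(304, Pow(Mul(Rational(-1, 24), Pow(Add(-2, 4), -1)), -1)) = Mul(304, Pow(Mul(Rational(-1, 24), Pow(2, -1)), -1)) = Mul(304, Pow(Mul(Rational(-1, 24), Rational(1, 2)), -1)) = Mul(304, Pow(Rational(-1, 48), -1)) = Mul(304, -48) = -14592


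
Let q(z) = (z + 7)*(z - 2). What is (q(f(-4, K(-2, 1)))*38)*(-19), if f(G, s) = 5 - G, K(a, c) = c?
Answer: -80864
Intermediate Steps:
q(z) = (-2 + z)*(7 + z) (q(z) = (7 + z)*(-2 + z) = (-2 + z)*(7 + z))
(q(f(-4, K(-2, 1)))*38)*(-19) = ((-14 + (5 - 1*(-4))² + 5*(5 - 1*(-4)))*38)*(-19) = ((-14 + (5 + 4)² + 5*(5 + 4))*38)*(-19) = ((-14 + 9² + 5*9)*38)*(-19) = ((-14 + 81 + 45)*38)*(-19) = (112*38)*(-19) = 4256*(-19) = -80864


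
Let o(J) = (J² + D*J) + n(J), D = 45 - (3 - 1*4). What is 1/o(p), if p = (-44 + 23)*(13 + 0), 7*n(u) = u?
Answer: 1/61932 ≈ 1.6147e-5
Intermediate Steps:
n(u) = u/7
D = 46 (D = 45 - (3 - 4) = 45 - 1*(-1) = 45 + 1 = 46)
p = -273 (p = -21*13 = -273)
o(J) = J² + 323*J/7 (o(J) = (J² + 46*J) + J/7 = J² + 323*J/7)
1/o(p) = 1/((⅐)*(-273)*(323 + 7*(-273))) = 1/((⅐)*(-273)*(323 - 1911)) = 1/((⅐)*(-273)*(-1588)) = 1/61932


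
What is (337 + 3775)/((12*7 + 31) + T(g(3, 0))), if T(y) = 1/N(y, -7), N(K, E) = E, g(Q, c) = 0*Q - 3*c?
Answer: 7196/201 ≈ 35.801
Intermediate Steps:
g(Q, c) = -3*c (g(Q, c) = 0 - 3*c = -3*c)
T(y) = -⅐ (T(y) = 1/(-7) = -⅐)
(337 + 3775)/((12*7 + 31) + T(g(3, 0))) = (337 + 3775)/((12*7 + 31) - ⅐) = 4112/((84 + 31) - ⅐) = 4112/(115 - ⅐) = 4112/(804/7) = 4112*(7/804) = 7196/201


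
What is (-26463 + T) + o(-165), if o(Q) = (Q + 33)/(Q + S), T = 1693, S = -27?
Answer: -396309/16 ≈ -24769.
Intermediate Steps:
o(Q) = (33 + Q)/(-27 + Q) (o(Q) = (Q + 33)/(Q - 27) = (33 + Q)/(-27 + Q))
(-26463 + T) + o(-165) = (-26463 + 1693) + (33 - 165)/(-27 - 165) = -24770 - 132/(-192) = -24770 - 1/192*(-132) = -24770 + 11/16 = -396309/16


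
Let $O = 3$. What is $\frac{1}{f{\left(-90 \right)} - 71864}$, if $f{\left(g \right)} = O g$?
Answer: $- \frac{1}{72134} \approx -1.3863 \cdot 10^{-5}$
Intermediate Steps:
$f{\left(g \right)} = 3 g$
$\frac{1}{f{\left(-90 \right)} - 71864} = \frac{1}{3 \left(-90\right) - 71864} = \frac{1}{-270 - 71864} = \frac{1}{-72134} = - \frac{1}{72134}$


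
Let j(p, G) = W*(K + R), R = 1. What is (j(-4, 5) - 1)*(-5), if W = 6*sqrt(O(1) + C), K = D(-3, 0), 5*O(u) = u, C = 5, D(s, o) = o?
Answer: 5 - 6*sqrt(130) ≈ -63.411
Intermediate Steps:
O(u) = u/5
K = 0
W = 6*sqrt(130)/5 (W = 6*sqrt((1/5)*1 + 5) = 6*sqrt(1/5 + 5) = 6*sqrt(26/5) = 6*(sqrt(130)/5) = 6*sqrt(130)/5 ≈ 13.682)
j(p, G) = 6*sqrt(130)/5 (j(p, G) = (6*sqrt(130)/5)*(0 + 1) = (6*sqrt(130)/5)*1 = 6*sqrt(130)/5)
(j(-4, 5) - 1)*(-5) = (6*sqrt(130)/5 - 1)*(-5) = (-1 + 6*sqrt(130)/5)*(-5) = 5 - 6*sqrt(130)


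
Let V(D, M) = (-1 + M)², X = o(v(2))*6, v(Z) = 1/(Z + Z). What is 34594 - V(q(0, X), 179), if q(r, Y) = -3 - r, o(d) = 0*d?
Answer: 2910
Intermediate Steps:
v(Z) = 1/(2*Z)
o(d) = 0
X = 0 (X = 0*6 = 0)
34594 - V(q(0, X), 179) = 34594 - (-1 + 179)² = 34594 - 1*178² = 34594 - 1*31684 = 34594 - 31684 = 2910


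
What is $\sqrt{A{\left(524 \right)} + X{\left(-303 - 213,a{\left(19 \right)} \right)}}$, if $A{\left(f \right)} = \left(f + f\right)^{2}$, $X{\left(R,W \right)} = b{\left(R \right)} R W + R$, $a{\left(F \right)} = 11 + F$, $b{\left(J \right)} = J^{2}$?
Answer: $2 i \sqrt{1030136273} \approx 64192.0 i$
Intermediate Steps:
$X{\left(R,W \right)} = R + W R^{3}$ ($X{\left(R,W \right)} = R^{2} R W + R = R^{3} W + R = W R^{3} + R = R + W R^{3}$)
$A{\left(f \right)} = 4 f^{2}$ ($A{\left(f \right)} = \left(2 f\right)^{2} = 4 f^{2}$)
$\sqrt{A{\left(524 \right)} + X{\left(-303 - 213,a{\left(19 \right)} \right)}} = \sqrt{4 \cdot 524^{2} + \left(\left(-303 - 213\right) + \left(11 + 19\right) \left(-303 - 213\right)^{3}\right)} = \sqrt{4 \cdot 274576 + \left(\left(-303 - 213\right) + 30 \left(-303 - 213\right)^{3}\right)} = \sqrt{1098304 + \left(-516 + 30 \left(-516\right)^{3}\right)} = \sqrt{1098304 + \left(-516 + 30 \left(-137388096\right)\right)} = \sqrt{1098304 - 4121643396} = \sqrt{-4120545092} = 2 i \sqrt{1030136273}$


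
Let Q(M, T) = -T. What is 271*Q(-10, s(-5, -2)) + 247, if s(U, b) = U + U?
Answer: 2957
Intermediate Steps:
s(U, b) = 2*U
271*Q(-10, s(-5, -2)) + 247 = 271*(-2*(-5)) + 247 = 271*(-1*(-10)) + 247 = 271*10 + 247 = 2710 + 247 = 2957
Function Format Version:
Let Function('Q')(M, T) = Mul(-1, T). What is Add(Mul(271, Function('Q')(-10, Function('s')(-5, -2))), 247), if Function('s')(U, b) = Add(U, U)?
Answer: 2957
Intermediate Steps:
Function('s')(U, b) = Mul(2, U)
Add(Mul(271, Function('Q')(-10, Function('s')(-5, -2))), 247) = Add(Mul(271, Mul(-1, Mul(2, -5))), 247) = Add(Mul(271, Mul(-1, -10)), 247) = Add(Mul(271, 10), 247) = Add(2710, 247) = 2957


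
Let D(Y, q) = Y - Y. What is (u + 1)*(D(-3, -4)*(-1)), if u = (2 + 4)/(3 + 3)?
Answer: 0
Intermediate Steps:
D(Y, q) = 0
u = 1 (u = 6/6 = 6*(⅙) = 1)
(u + 1)*(D(-3, -4)*(-1)) = (1 + 1)*(0*(-1)) = 2*0 = 0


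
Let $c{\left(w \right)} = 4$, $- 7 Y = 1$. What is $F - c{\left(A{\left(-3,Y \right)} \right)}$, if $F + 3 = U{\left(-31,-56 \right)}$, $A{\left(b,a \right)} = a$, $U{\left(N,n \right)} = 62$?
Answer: $55$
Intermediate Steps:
$Y = - \frac{1}{7}$ ($Y = \left(- \frac{1}{7}\right) 1 = - \frac{1}{7} \approx -0.14286$)
$F = 59$ ($F = -3 + 62 = 59$)
$F - c{\left(A{\left(-3,Y \right)} \right)} = 59 - 4 = 55$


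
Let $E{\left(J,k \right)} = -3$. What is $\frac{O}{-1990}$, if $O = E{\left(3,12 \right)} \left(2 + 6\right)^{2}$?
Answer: $\frac{96}{995} \approx 0.096482$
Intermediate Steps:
$O = -192$ ($O = - 3 \left(2 + 6\right)^{2} = - 3 \cdot 8^{2} = \left(-3\right) 64 = -192$)
$\frac{O}{-1990} = - \frac{192}{-1990} = \left(-192\right) \left(- \frac{1}{1990}\right) = \frac{96}{995}$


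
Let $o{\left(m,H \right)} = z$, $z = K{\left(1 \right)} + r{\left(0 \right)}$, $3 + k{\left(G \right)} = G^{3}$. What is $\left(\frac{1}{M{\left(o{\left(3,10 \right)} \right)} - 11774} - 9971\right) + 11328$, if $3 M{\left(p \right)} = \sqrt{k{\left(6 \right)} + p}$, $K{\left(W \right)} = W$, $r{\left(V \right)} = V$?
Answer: $\frac{846526041412}{623821735} - \frac{3 \sqrt{214}}{1247643470} \approx 1357.0$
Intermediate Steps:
$k{\left(G \right)} = -3 + G^{3}$
$z = 1$ ($z = 1 + 0 = 1$)
$o{\left(m,H \right)} = 1$
$M{\left(p \right)} = \frac{\sqrt{213 + p}}{3}$ ($M{\left(p \right)} = \frac{\sqrt{\left(-3 + 6^{3}\right) + p}}{3} = \frac{\sqrt{\left(-3 + 216\right) + p}}{3} = \frac{\sqrt{213 + p}}{3}$)
$\left(\frac{1}{M{\left(o{\left(3,10 \right)} \right)} - 11774} - 9971\right) + 11328 = \left(\frac{1}{\frac{\sqrt{213 + 1}}{3} - 11774} - 9971\right) + 11328 = \left(\frac{1}{\frac{\sqrt{214}}{3} - 11774} - 9971\right) + 11328 = \left(\frac{1}{-11774 + \frac{\sqrt{214}}{3}} - 9971\right) + 11328 = \left(-9971 + \frac{1}{-11774 + \frac{\sqrt{214}}{3}}\right) + 11328 = 1357 + \frac{1}{-11774 + \frac{\sqrt{214}}{3}}$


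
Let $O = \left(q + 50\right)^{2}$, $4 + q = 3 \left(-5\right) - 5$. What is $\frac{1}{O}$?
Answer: $\frac{1}{676} \approx 0.0014793$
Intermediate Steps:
$q = -24$ ($q = -4 + \left(3 \left(-5\right) - 5\right) = -4 - 20 = -24$)
$O = 676$ ($O = \left(-24 + 50\right)^{2} = 26^{2} = 676$)
$\frac{1}{O} = \frac{1}{676}$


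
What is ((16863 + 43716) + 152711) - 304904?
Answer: -91614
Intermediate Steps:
((16863 + 43716) + 152711) - 304904 = (60579 + 152711) - 304904 = 213290 - 304904 = -91614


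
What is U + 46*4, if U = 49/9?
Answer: 1705/9 ≈ 189.44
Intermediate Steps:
U = 49/9 (U = 49*(⅑) = 49/9 ≈ 5.4444)
U + 46*4 = 49/9 + 46*4 = 49/9 + 184 = 1705/9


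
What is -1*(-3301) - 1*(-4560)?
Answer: 7861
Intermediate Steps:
-1*(-3301) - 1*(-4560) = 3301 + 4560 = 7861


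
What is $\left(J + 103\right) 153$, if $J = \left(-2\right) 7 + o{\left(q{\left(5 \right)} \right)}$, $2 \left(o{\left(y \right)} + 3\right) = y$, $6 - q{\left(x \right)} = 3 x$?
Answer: $\frac{24939}{2} \approx 12470.0$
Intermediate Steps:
$q{\left(x \right)} = 6 - 3 x$
$o{\left(y \right)} = -3 + \frac{y}{2}$
$J = - \frac{43}{2}$ ($J = \left(-2\right) 7 + \left(-3 + \frac{6 - 15}{2}\right) = -14 + \left(-3 + \frac{6 - 15}{2}\right) = -14 + \left(-3 + \frac{1}{2} \left(-9\right)\right) = -14 - \frac{15}{2} = - \frac{43}{2} \approx -21.5$)
$\left(J + 103\right) 153 = \left(- \frac{43}{2} + 103\right) 153 = \frac{163}{2} \cdot 153 = \frac{24939}{2}$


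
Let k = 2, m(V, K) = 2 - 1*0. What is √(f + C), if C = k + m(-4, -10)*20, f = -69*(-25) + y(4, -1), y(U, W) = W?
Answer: √1766 ≈ 42.024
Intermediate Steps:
m(V, K) = 2 (m(V, K) = 2 + 0 = 2)
f = 1724 (f = -69*(-25) - 1 = 1725 - 1 = 1724)
C = 42 (C = 2 + 2*20 = 2 + 40 = 42)
√(f + C) = √(1724 + 42) = √1766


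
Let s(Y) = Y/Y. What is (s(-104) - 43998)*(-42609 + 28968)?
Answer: 600163077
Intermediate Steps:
s(Y) = 1
(s(-104) - 43998)*(-42609 + 28968) = (1 - 43998)*(-42609 + 28968) = -43997*(-13641) = 600163077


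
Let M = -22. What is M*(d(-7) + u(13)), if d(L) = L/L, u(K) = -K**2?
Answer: 3696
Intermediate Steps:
d(L) = 1
M*(d(-7) + u(13)) = -22*(1 - 1*13**2) = -22*(1 - 1*169) = -22*(1 - 169) = -22*(-168) = 3696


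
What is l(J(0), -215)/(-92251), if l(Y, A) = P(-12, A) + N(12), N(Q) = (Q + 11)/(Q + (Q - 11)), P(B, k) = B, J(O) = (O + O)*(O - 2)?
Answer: 133/1199263 ≈ 0.00011090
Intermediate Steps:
J(O) = 2*O*(-2 + O) (J(O) = (2*O)*(-2 + O) = 2*O*(-2 + O))
N(Q) = (11 + Q)/(-11 + 2*Q) (N(Q) = (11 + Q)/(Q + (-11 + Q)) = (11 + Q)/(-11 + 2*Q))
l(Y, A) = -133/13 (l(Y, A) = -12 + (11 + 12)/(-11 + 2*12) = -12 + 23/(-11 + 24) = -12 + 23/13 = -133/13)
l(J(0), -215)/(-92251) = -133/13/(-92251) = -133/13*(-1/92251) = 133/1199263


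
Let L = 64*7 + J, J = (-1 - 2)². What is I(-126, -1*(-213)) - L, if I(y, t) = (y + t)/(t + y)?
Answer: -456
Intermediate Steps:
J = 9 (J = (-3)² = 9)
L = 457 (L = 64*7 + 9 = 448 + 9 = 457)
I(y, t) = 1 (I(y, t) = (t + y)/(t + y) = 1)
I(-126, -1*(-213)) - L = 1 - 1*457 = 1 - 457 = -456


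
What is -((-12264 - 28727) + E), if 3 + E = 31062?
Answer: 9932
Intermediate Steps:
E = 31059 (E = -3 + 31062 = 31059)
-((-12264 - 28727) + E) = -((-12264 - 28727) + 31059) = -(-40991 + 31059) = -1*(-9932) = 9932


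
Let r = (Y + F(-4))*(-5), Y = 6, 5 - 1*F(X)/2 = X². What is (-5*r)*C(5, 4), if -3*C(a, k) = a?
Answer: 2000/3 ≈ 666.67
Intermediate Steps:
C(a, k) = -a/3
F(X) = 10 - 2*X²
r = 80 (r = (6 + (10 - 2*(-4)²))*(-5) = (6 + (10 - 2*16))*(-5) = (6 + (10 - 32))*(-5) = (6 - 22)*(-5) = -16*(-5) = 80)
(-5*r)*C(5, 4) = (-5*80)*(-⅓*5) = -400*(-5/3) = 2000/3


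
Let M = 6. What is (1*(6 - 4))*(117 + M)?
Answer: 246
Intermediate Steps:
(1*(6 - 4))*(117 + M) = (1*(6 - 4))*(117 + 6) = (1*2)*123 = 2*123 = 246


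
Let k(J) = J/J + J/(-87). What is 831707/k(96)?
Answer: -24119503/3 ≈ -8.0398e+6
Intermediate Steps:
k(J) = 1 - J/87 (k(J) = 1 + J*(-1/87) = 1 - J/87)
831707/k(96) = 831707/(1 - 1/87*96) = 831707/(1 - 32/29) = 831707/(-3/29) = 831707*(-29/3) = -24119503/3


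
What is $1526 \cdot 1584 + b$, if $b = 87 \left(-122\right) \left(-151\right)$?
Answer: $4019898$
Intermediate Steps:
$b = 1602714$ ($b = \left(-10614\right) \left(-151\right) = 1602714$)
$1526 \cdot 1584 + b = 1526 \cdot 1584 + 1602714 = 2417184 + 1602714 = 4019898$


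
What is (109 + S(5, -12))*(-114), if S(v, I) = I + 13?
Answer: -12540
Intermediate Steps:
S(v, I) = 13 + I
(109 + S(5, -12))*(-114) = (109 + (13 - 12))*(-114) = (109 + 1)*(-114) = 110*(-114) = -12540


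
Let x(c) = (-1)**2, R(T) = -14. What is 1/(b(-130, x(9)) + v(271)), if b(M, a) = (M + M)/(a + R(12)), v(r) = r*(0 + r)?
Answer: 1/73461 ≈ 1.3613e-5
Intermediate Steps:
x(c) = 1
v(r) = r**2 (v(r) = r*r = r**2)
b(M, a) = 2*M/(-14 + a) (b(M, a) = (M + M)/(a - 14) = (2*M)/(-14 + a) = 2*M/(-14 + a))
1/(b(-130, x(9)) + v(271)) = 1/(2*(-130)/(-14 + 1) + 271**2) = 1/(2*(-130)/(-13) + 73441) = 1/(2*(-130)*(-1/13) + 73441) = 1/(20 + 73441) = 1/73461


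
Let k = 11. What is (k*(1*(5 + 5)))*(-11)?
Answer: -1210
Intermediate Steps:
(k*(1*(5 + 5)))*(-11) = (11*(1*(5 + 5)))*(-11) = (11*(1*10))*(-11) = (11*10)*(-11) = 110*(-11) = -1210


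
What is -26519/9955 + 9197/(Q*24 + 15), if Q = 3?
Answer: 89248982/866085 ≈ 103.05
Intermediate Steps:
-26519/9955 + 9197/(Q*24 + 15) = -26519/9955 + 9197/(3*24 + 15) = -26519*1/9955 + 9197/(72 + 15) = -26519/9955 + 9197/87 = 89248982/866085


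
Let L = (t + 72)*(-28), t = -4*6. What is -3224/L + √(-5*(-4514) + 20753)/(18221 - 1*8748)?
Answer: 403/168 + √43323/9473 ≈ 2.4208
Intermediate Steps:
t = -24
L = -1344 (L = (-24 + 72)*(-28) = 48*(-28) = -1344)
-3224/L + √(-5*(-4514) + 20753)/(18221 - 1*8748) = -3224/(-1344) + √(-5*(-4514) + 20753)/(18221 - 1*8748) = -3224*(-1/1344) + √(22570 + 20753)/(18221 - 8748) = 403/168 + √43323/9473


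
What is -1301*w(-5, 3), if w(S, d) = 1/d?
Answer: -1301/3 ≈ -433.67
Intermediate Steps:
-1301*w(-5, 3) = -1301/3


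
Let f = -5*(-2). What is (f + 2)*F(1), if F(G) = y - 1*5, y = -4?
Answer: -108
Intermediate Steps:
F(G) = -9 (F(G) = -4 - 1*5 = -4 - 5 = -9)
f = 10
(f + 2)*F(1) = (10 + 2)*(-9) = 12*(-9) = -108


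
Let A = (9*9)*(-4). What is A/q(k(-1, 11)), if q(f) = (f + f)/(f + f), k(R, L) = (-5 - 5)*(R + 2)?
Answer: -324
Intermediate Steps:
k(R, L) = -20 - 10*R (k(R, L) = -10*(2 + R) = -20 - 10*R)
q(f) = 1 (q(f) = (2*f)/((2*f)) = (2*f)*(1/(2*f)) = 1)
A = -324 (A = 81*(-4) = -324)
A/q(k(-1, 11)) = -324/1 = -324*1 = -324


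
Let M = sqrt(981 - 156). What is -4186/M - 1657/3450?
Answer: -1657/3450 - 4186*sqrt(33)/165 ≈ -146.22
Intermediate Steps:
M = 5*sqrt(33) (M = sqrt(825) = 5*sqrt(33) ≈ 28.723)
-4186/M - 1657/3450 = -4186*sqrt(33)/165 - 1657/3450 = -1657/3450 - 4186*sqrt(33)/165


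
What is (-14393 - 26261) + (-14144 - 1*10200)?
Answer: -64998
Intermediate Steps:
(-14393 - 26261) + (-14144 - 1*10200) = -40654 + (-14144 - 10200) = -40654 - 24344 = -64998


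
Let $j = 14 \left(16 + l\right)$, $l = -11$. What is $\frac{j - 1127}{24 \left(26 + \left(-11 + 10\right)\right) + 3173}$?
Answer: $- \frac{151}{539} \approx -0.28015$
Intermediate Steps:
$j = 70$ ($j = 14 \left(16 - 11\right) = 14 \cdot 5 = 70$)
$\frac{j - 1127}{24 \left(26 + \left(-11 + 10\right)\right) + 3173} = \frac{70 - 1127}{24 \left(26 + \left(-11 + 10\right)\right) + 3173} = - \frac{1057}{24 \left(26 - 1\right) + 3173} = - \frac{1057}{24 \cdot 25 + 3173} = - \frac{1057}{600 + 3173} = - \frac{1057}{3773} = \left(-1057\right) \frac{1}{3773} = - \frac{151}{539}$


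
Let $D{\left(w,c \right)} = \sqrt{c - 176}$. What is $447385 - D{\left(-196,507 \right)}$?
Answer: $447385 - \sqrt{331} \approx 4.4737 \cdot 10^{5}$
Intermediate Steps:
$D{\left(w,c \right)} = \sqrt{-176 + c}$
$447385 - D{\left(-196,507 \right)} = 447385 - \sqrt{-176 + 507} = 447385 - \sqrt{331}$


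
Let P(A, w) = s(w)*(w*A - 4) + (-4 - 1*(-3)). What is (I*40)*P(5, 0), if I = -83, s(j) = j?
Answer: 3320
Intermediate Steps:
P(A, w) = -1 + w*(-4 + A*w) (P(A, w) = w*(w*A - 4) + (-4 - 1*(-3)) = w*(A*w - 4) + (-4 + 3) = w*(-4 + A*w) - 1 = -1 + w*(-4 + A*w))
(I*40)*P(5, 0) = (-83*40)*(-1 - 4*0 + 5*0²) = -3320*(-1 + 0 + 5*0) = -3320*(-1 + 0 + 0) = -3320*(-1) = 3320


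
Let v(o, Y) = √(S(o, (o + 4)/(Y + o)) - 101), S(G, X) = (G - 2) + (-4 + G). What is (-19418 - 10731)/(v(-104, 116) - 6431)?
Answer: 193888219/41358076 + 90447*I*√35/41358076 ≈ 4.688 + 0.012938*I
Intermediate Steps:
S(G, X) = -6 + 2*G (S(G, X) = (-2 + G) + (-4 + G) = -6 + 2*G)
v(o, Y) = √(-107 + 2*o) (v(o, Y) = √((-6 + 2*o) - 101) = √(-107 + 2*o))
(-19418 - 10731)/(v(-104, 116) - 6431) = (-19418 - 10731)/(√(-107 + 2*(-104)) - 6431) = -30149/(√(-107 - 208) - 6431) = -30149/(√(-315) - 6431) = -30149/(3*I*√35 - 6431) = -30149/(-6431 + 3*I*√35)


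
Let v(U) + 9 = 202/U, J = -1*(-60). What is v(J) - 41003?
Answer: -1230259/30 ≈ -41009.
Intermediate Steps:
J = 60
v(U) = -9 + 202/U
v(J) - 41003 = (-9 + 202/60) - 41003 = (-9 + 202*(1/60)) - 41003 = (-9 + 101/30) - 41003 = -169/30 - 41003 = -1230259/30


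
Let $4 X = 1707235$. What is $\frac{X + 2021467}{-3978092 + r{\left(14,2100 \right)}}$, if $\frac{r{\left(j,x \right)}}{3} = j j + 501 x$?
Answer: $- \frac{9793103}{3284816} \approx -2.9813$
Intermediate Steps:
$X = \frac{1707235}{4}$ ($X = \frac{1}{4} \cdot 1707235 = \frac{1707235}{4} \approx 4.2681 \cdot 10^{5}$)
$r{\left(j,x \right)} = 3 j^{2} + 1503 x$ ($r{\left(j,x \right)} = 3 \left(j j + 501 x\right) = 3 \left(j^{2} + 501 x\right) = 3 j^{2} + 1503 x$)
$\frac{X + 2021467}{-3978092 + r{\left(14,2100 \right)}} = \frac{\frac{1707235}{4} + 2021467}{-3978092 + \left(3 \cdot 14^{2} + 1503 \cdot 2100\right)} = \frac{9793103}{4 \left(-3978092 + \left(3 \cdot 196 + 3156300\right)\right)} = \frac{9793103}{4 \left(-3978092 + \left(588 + 3156300\right)\right)} = \frac{9793103}{4 \left(-3978092 + 3156888\right)} = \frac{9793103}{4 \left(-821204\right)} = \frac{9793103}{4} \left(- \frac{1}{821204}\right) = - \frac{9793103}{3284816}$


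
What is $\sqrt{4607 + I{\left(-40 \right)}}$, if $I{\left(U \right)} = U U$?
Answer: $\sqrt{6207} \approx 78.785$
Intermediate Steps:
$I{\left(U \right)} = U^{2}$
$\sqrt{4607 + I{\left(-40 \right)}} = \sqrt{4607 + \left(-40\right)^{2}} = \sqrt{4607 + 1600} = \sqrt{6207}$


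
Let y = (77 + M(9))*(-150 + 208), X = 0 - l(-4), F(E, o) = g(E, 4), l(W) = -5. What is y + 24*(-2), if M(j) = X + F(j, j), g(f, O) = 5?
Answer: 4998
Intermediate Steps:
F(E, o) = 5
X = 5 (X = 0 - 1*(-5) = 0 + 5 = 5)
M(j) = 10 (M(j) = 5 + 5 = 10)
y = 5046 (y = (77 + 10)*(-150 + 208) = 87*58 = 5046)
y + 24*(-2) = 5046 + 24*(-2) = 5046 - 48 = 4998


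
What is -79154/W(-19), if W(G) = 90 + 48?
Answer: -39577/69 ≈ -573.58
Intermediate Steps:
W(G) = 138
-79154/W(-19) = -79154/138 = -79154*1/138 = -39577/69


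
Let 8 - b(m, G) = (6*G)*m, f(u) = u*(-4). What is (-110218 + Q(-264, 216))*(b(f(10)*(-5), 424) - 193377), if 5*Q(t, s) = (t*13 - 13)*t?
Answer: -50330069582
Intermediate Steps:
f(u) = -4*u
Q(t, s) = t*(-13 + 13*t)/5 (Q(t, s) = ((t*13 - 13)*t)/5 = ((13*t - 13)*t)/5 = ((-13 + 13*t)*t)/5 = (t*(-13 + 13*t))/5 = t*(-13 + 13*t)/5)
b(m, G) = 8 - 6*G*m
(-110218 + Q(-264, 216))*(b(f(10)*(-5), 424) - 193377) = (-110218 + (13/5)*(-264)*(-1 - 264))*((8 - 6*424*-4*10*(-5)) - 193377) = (-110218 + (13/5)*(-264)*(-265))*((8 - 6*424*(-40*(-5))) - 193377) = (-110218 + 181896)*((8 - 6*424*200) - 193377) = 71678*((8 - 508800) - 193377) = 71678*(-508792 - 193377) = 71678*(-702169) = -50330069582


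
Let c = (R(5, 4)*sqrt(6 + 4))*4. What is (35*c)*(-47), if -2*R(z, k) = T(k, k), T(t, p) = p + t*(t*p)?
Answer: 223720*sqrt(10) ≈ 7.0747e+5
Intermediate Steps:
T(t, p) = p + p*t**2 (T(t, p) = p + t*(p*t) = p + p*t**2)
R(z, k) = -k*(1 + k**2)/2
c = -136*sqrt(10) (c = ((-1/2*4*(1 + 4**2))*sqrt(6 + 4))*4 = ((-1/2*4*(1 + 16))*sqrt(10))*4 = ((-1/2*4*17)*sqrt(10))*4 = -34*sqrt(10)*4 = -136*sqrt(10) ≈ -430.07)
(35*c)*(-47) = (35*(-136*sqrt(10)))*(-47) = -4760*sqrt(10)*(-47) = 223720*sqrt(10)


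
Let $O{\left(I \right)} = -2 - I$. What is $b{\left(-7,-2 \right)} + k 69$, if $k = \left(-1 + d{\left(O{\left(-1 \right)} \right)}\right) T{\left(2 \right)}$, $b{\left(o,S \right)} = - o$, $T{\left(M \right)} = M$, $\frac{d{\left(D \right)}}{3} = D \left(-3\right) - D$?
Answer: $1525$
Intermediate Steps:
$d{\left(D \right)} = - 12 D$ ($d{\left(D \right)} = 3 \left(D \left(-3\right) - D\right) = 3 \left(- 3 D - D\right) = 3 \left(- 4 D\right) = - 12 D$)
$k = 22$ ($k = \left(-1 - 12 \left(-2 - -1\right)\right) 2 = \left(-1 - 12 \left(-2 + 1\right)\right) 2 = \left(-1 - -12\right) 2 = \left(-1 + 12\right) 2 = 11 \cdot 2 = 22$)
$b{\left(-7,-2 \right)} + k 69 = \left(-1\right) \left(-7\right) + 22 \cdot 69 = 7 + 1518 = 1525$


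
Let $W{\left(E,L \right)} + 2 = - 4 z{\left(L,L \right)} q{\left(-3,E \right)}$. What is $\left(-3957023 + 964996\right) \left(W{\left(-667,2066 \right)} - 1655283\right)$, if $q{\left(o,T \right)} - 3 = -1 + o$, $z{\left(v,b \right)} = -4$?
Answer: $4952705285127$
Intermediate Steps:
$q{\left(o,T \right)} = 2 + o$ ($q{\left(o,T \right)} = 3 + \left(-1 + o\right) = 2 + o$)
$W{\left(E,L \right)} = -18$ ($W{\left(E,L \right)} = -2 + \left(-4\right) \left(-4\right) \left(2 - 3\right) = -2 + 16 \left(-1\right) = -2 - 16 = -18$)
$\left(-3957023 + 964996\right) \left(W{\left(-667,2066 \right)} - 1655283\right) = \left(-3957023 + 964996\right) \left(-18 - 1655283\right) = \left(-2992027\right) \left(-1655301\right) = 4952705285127$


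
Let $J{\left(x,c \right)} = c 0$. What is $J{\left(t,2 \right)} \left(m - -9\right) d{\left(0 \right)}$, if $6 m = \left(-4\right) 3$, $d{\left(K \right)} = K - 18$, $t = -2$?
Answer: $0$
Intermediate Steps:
$J{\left(x,c \right)} = 0$
$d{\left(K \right)} = -18 + K$ ($d{\left(K \right)} = K - 18 = -18 + K$)
$m = -2$ ($m = \frac{\left(-4\right) 3}{6} = \frac{1}{6} \left(-12\right) = -2$)
$J{\left(t,2 \right)} \left(m - -9\right) d{\left(0 \right)} = 0 \left(-2 - -9\right) \left(-18 + 0\right) = 0 \left(-2 + 9\right) \left(-18\right) = 0 \cdot 7 \left(-18\right) = 0 \left(-18\right) = 0$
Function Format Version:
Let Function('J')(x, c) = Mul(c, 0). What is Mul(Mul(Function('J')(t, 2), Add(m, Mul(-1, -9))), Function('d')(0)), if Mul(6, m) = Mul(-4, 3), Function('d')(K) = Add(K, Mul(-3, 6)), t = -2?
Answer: 0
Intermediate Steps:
Function('J')(x, c) = 0
Function('d')(K) = Add(-18, K) (Function('d')(K) = Add(K, -18) = Add(-18, K))
m = -2 (m = Mul(Rational(1, 6), Mul(-4, 3)) = Mul(Rational(1, 6), -12) = -2)
Mul(Mul(Function('J')(t, 2), Add(m, Mul(-1, -9))), Function('d')(0)) = Mul(Mul(0, Add(-2, Mul(-1, -9))), Add(-18, 0)) = Mul(Mul(0, Add(-2, 9)), -18) = Mul(Mul(0, 7), -18) = Mul(0, -18) = 0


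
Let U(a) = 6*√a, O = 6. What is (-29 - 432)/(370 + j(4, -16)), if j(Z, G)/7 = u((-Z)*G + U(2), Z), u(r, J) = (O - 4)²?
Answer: -461/398 ≈ -1.1583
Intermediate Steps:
u(r, J) = 4 (u(r, J) = (6 - 4)² = 2² = 4)
j(Z, G) = 28 (j(Z, G) = 7*4 = 28)
(-29 - 432)/(370 + j(4, -16)) = (-29 - 432)/(370 + 28) = -461/398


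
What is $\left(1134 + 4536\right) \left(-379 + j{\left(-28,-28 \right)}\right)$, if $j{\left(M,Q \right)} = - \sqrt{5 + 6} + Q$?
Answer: $-2307690 - 5670 \sqrt{11} \approx -2.3265 \cdot 10^{6}$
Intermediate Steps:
$j{\left(M,Q \right)} = Q - \sqrt{11}$ ($j{\left(M,Q \right)} = - \sqrt{11} + Q = Q - \sqrt{11}$)
$\left(1134 + 4536\right) \left(-379 + j{\left(-28,-28 \right)}\right) = \left(1134 + 4536\right) \left(-379 - \left(28 + \sqrt{11}\right)\right) = 5670 \left(-407 - \sqrt{11}\right) = -2307690 - 5670 \sqrt{11}$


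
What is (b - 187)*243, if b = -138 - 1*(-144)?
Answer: -43983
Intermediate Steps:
b = 6 (b = -138 + 144 = 6)
(b - 187)*243 = (6 - 187)*243 = -181*243 = -43983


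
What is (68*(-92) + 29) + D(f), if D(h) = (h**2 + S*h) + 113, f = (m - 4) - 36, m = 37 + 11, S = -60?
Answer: -6530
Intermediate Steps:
m = 48
f = 8 (f = (48 - 4) - 36 = 44 - 36 = 8)
D(h) = 113 + h**2 - 60*h (D(h) = (h**2 - 60*h) + 113 = 113 + h**2 - 60*h)
(68*(-92) + 29) + D(f) = (68*(-92) + 29) + (113 + 8**2 - 60*8) = (-6256 + 29) + (113 + 64 - 480) = -6227 - 303 = -6530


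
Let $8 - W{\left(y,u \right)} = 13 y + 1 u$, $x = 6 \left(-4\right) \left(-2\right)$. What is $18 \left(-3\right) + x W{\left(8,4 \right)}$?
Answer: $-4854$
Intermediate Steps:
$x = 48$ ($x = \left(-24\right) \left(-2\right) = 48$)
$W{\left(y,u \right)} = 8 - u - 13 y$ ($W{\left(y,u \right)} = 8 - \left(13 y + 1 u\right) = 8 - \left(13 y + u\right) = 8 - \left(u + 13 y\right) = 8 - u - 13 y$)
$18 \left(-3\right) + x W{\left(8,4 \right)} = 18 \left(-3\right) + 48 \left(8 - 4 - 104\right) = -54 + 48 \left(8 - 4 - 104\right) = -54 + 48 \left(-100\right) = -54 - 4800 = -4854$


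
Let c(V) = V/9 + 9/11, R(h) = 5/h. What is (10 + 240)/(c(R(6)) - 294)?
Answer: -29700/34819 ≈ -0.85298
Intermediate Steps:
c(V) = 9/11 + V/9 (c(V) = V*(1/9) + 9*(1/11) = V/9 + 9/11 = 9/11 + V/9)
(10 + 240)/(c(R(6)) - 294) = (10 + 240)/((9/11 + (5/6)/9) - 294) = 250/((9/11 + (5*(1/6))/9) - 294) = 250/((9/11 + (1/9)*(5/6)) - 294) = 250/((9/11 + 5/54) - 294) = 250/(541/594 - 294) = 250/(-174095/594) = 250*(-594/174095) = -29700/34819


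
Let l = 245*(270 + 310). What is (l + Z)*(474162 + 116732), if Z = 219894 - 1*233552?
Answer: 75895607148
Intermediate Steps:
Z = -13658 (Z = 219894 - 233552 = -13658)
l = 142100 (l = 245*580 = 142100)
(l + Z)*(474162 + 116732) = (142100 - 13658)*(474162 + 116732) = 128442*590894 = 75895607148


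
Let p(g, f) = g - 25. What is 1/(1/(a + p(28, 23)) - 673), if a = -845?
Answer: -842/566667 ≈ -0.0014859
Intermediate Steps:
p(g, f) = -25 + g
1/(1/(a + p(28, 23)) - 673) = 1/(1/(-845 + (-25 + 28)) - 673) = 1/(1/(-845 + 3) - 673) = 1/(1/(-842) - 673) = 1/(-1/842 - 673) = 1/(-566667/842) = -842/566667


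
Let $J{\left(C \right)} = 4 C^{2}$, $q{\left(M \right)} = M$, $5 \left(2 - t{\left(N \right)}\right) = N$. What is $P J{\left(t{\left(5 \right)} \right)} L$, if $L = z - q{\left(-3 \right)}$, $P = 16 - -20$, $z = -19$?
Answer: $-2304$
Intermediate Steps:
$t{\left(N \right)} = 2 - \frac{N}{5}$
$P = 36$ ($P = 16 + 20 = 36$)
$L = -16$ ($L = -19 - -3 = -19 + 3 = -16$)
$P J{\left(t{\left(5 \right)} \right)} L = 36 \cdot 4 \left(2 - 1\right)^{2} \left(-16\right) = 36 \cdot 4 \cdot 1^{2} \left(-16\right) = 36 \cdot 4 \cdot 1 \left(-16\right) = 36 \cdot 4 \left(-16\right) = 144 \left(-16\right) = -2304$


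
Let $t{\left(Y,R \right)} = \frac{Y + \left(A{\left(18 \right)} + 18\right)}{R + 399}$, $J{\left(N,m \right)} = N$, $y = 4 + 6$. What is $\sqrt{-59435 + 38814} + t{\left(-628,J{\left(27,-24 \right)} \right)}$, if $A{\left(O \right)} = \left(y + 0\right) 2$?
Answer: $- \frac{295}{213} + i \sqrt{20621} \approx -1.385 + 143.6 i$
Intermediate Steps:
$y = 10$
$A{\left(O \right)} = 20$ ($A{\left(O \right)} = \left(10 + 0\right) 2 = 10 \cdot 2 = 20$)
$t{\left(Y,R \right)} = \frac{38 + Y}{399 + R}$ ($t{\left(Y,R \right)} = \frac{Y + \left(20 + 18\right)}{R + 399} = \frac{Y + 38}{399 + R} = \frac{38 + Y}{399 + R}$)
$\sqrt{-59435 + 38814} + t{\left(-628,J{\left(27,-24 \right)} \right)} = \sqrt{-59435 + 38814} + \frac{38 - 628}{399 + 27} = \sqrt{-20621} + \frac{1}{426} \left(-590\right) = i \sqrt{20621} + \frac{1}{426} \left(-590\right) = i \sqrt{20621} - \frac{295}{213} = - \frac{295}{213} + i \sqrt{20621}$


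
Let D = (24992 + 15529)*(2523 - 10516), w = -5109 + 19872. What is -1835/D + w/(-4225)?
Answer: -367807457728/105262414725 ≈ -3.4942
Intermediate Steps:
w = 14763
D = -323884353 (D = 40521*(-7993) = -323884353)
-1835/D + w/(-4225) = -1835/(-323884353) + 14763/(-4225) = -1835*(-1/323884353) + 14763*(-1/4225) = 1835/323884353 - 14763/4225 = -367807457728/105262414725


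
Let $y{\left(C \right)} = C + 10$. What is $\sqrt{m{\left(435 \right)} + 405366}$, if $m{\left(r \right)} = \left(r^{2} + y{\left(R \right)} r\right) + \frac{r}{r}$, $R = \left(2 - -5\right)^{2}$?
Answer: $\sqrt{620257} \approx 787.56$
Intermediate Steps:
$R = 49$ ($R = \left(2 + 5\right)^{2} = 7^{2} = 49$)
$y{\left(C \right)} = 10 + C$
$m{\left(r \right)} = 1 + r^{2} + 59 r$ ($m{\left(r \right)} = \left(r^{2} + \left(10 + 49\right) r\right) + \frac{r}{r} = \left(r^{2} + 59 r\right) + 1 = 1 + r^{2} + 59 r$)
$\sqrt{m{\left(435 \right)} + 405366} = \sqrt{\left(1 + 435^{2} + 59 \cdot 435\right) + 405366} = \sqrt{\left(1 + 189225 + 25665\right) + 405366} = \sqrt{214891 + 405366} = \sqrt{620257}$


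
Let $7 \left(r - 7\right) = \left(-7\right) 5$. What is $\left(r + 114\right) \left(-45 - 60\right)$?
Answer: $-12180$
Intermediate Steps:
$r = 2$ ($r = 7 + \frac{\left(-7\right) 5}{7} = 7 + \frac{1}{7} \left(-35\right) = 7 - 5 = 2$)
$\left(r + 114\right) \left(-45 - 60\right) = \left(2 + 114\right) \left(-45 - 60\right) = 116 \left(-105\right) = -12180$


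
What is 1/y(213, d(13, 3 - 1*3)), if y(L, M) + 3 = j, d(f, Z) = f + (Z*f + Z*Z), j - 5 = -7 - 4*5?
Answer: -1/25 ≈ -0.040000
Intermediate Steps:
j = -22 (j = 5 + (-7 - 4*5) = 5 + (-7 - 20) = 5 - 27 = -22)
d(f, Z) = f + Z² + Z*f (d(f, Z) = f + (Z*f + Z²) = f + (Z² + Z*f) = f + Z² + Z*f)
y(L, M) = -25 (y(L, M) = -3 - 22 = -25)
1/y(213, d(13, 3 - 1*3)) = 1/(-25) = -1/25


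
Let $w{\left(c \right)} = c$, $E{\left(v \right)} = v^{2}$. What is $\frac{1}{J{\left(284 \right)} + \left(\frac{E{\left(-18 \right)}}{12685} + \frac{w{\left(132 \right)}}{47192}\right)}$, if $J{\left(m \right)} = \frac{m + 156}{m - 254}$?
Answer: $\frac{448972890}{6597659191} \approx 0.06805$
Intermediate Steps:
$J{\left(m \right)} = \frac{156 + m}{-254 + m}$
$\frac{1}{J{\left(284 \right)} + \left(\frac{E{\left(-18 \right)}}{12685} + \frac{w{\left(132 \right)}}{47192}\right)} = \frac{1}{\frac{156 + 284}{-254 + 284} + \left(\frac{\left(-18\right)^{2}}{12685} + \frac{132}{47192}\right)} = \frac{1}{\frac{1}{30} \cdot 440 + \left(324 \cdot \frac{1}{12685} + 132 \cdot \frac{1}{47192}\right)} = \frac{1}{\frac{1}{30} \cdot 440 + \left(\frac{324}{12685} + \frac{33}{11798}\right)} = \frac{1}{\frac{44}{3} + \frac{4241157}{149657630}} = \frac{1}{\frac{6597659191}{448972890}} = \frac{448972890}{6597659191}$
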